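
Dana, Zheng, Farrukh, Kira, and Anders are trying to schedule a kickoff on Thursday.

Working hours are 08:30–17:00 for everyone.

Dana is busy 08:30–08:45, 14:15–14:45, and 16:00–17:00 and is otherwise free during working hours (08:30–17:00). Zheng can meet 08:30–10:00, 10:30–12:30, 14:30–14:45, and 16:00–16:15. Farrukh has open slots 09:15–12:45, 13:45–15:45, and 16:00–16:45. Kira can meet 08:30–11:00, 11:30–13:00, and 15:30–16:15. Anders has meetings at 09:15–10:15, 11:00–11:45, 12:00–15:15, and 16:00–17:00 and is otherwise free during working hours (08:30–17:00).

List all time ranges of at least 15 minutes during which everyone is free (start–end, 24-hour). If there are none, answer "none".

Dana free within 08:30–17:00: 08:45–14:15, 14:45–16:00.
Anders free within 08:30–17:00: 08:30–09:15, 10:15–11:00, 11:45–12:00, 15:15–16:00.
Dana ∩ Zheng: 08:45–10:00, 10:30–12:30.
Dana ∩ Zheng ∩ Farrukh: 09:15–10:00, 10:30–12:30.
Dana ∩ Zheng ∩ Farrukh ∩ Kira: 09:15–10:00, 10:30–11:00, 11:30–12:30.
Dana ∩ Zheng ∩ Farrukh ∩ Kira ∩ Anders: 10:30–11:00, 11:45–12:00.
Windows ≥ 15 min: 10:30–11:00, 11:45–12:00.

10:30–11:00, 11:45–12:00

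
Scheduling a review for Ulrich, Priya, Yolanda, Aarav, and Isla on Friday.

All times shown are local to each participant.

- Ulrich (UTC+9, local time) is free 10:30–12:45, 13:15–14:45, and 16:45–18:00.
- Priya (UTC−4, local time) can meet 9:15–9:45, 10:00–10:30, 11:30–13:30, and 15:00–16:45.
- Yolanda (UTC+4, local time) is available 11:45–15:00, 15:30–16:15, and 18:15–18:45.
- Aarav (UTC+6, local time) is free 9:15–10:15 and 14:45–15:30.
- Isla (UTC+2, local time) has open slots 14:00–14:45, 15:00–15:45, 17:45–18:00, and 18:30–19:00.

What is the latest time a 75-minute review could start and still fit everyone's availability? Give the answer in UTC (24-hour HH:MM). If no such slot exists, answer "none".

Ulrich → UTC: 01:30–03:45, 04:15–05:45, 07:45–09:00.
Priya → UTC: 13:15–13:45, 14:00–14:30, 15:30–17:30, 19:00–20:45.
Yolanda → UTC: 07:45–11:00, 11:30–12:15, 14:15–14:45.
Aarav → UTC: 03:15–04:15, 08:45–09:30.
Isla → UTC: 12:00–12:45, 13:00–13:45, 15:45–16:00, 16:30–17:00.
Ulrich ∩ Priya: (none).
Ulrich ∩ Priya ∩ Yolanda: (none).
Ulrich ∩ Priya ∩ Yolanda ∩ Aarav: (none).
Ulrich ∩ Priya ∩ Yolanda ∩ Aarav ∩ Isla: (none).
Windows ≥ 75 min: (none).

none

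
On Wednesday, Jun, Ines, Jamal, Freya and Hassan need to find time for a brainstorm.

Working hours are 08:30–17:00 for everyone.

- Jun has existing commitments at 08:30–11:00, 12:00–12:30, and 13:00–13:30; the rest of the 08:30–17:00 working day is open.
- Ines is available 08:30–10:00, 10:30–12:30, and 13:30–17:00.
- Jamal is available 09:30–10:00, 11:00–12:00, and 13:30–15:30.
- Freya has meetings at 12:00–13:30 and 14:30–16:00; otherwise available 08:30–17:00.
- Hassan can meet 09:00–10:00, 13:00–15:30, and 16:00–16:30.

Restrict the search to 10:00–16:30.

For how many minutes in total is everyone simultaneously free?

60 minutes

Jun free within 08:30–17:00: 11:00–12:00, 12:30–13:00, 13:30–17:00.
Freya free within 08:30–17:00: 08:30–12:00, 13:30–14:30, 16:00–17:00.
Jun ∩ Ines: 11:00–12:00, 13:30–17:00.
Jun ∩ Ines ∩ Jamal: 11:00–12:00, 13:30–15:30.
Jun ∩ Ines ∩ Jamal ∩ Freya: 11:00–12:00, 13:30–14:30.
Jun ∩ Ines ∩ Jamal ∩ Freya ∩ Hassan: 13:30–14:30.
Restricted to 10:00–16:30: 13:30–14:30.
Total common minutes: 60.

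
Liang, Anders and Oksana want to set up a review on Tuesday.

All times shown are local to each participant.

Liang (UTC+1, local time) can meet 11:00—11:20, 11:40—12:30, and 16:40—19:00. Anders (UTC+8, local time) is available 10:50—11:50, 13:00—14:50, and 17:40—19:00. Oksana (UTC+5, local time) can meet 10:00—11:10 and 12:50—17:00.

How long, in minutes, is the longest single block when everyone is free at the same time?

20 minutes

Liang → UTC: 10:00–10:20, 10:40–11:30, 15:40–18:00.
Anders → UTC: 02:50–03:50, 05:00–06:50, 09:40–11:00.
Oksana → UTC: 05:00–06:10, 07:50–12:00.
Liang ∩ Anders: 10:00–10:20, 10:40–11:00.
Liang ∩ Anders ∩ Oksana: 10:00–10:20, 10:40–11:00.
Common window lengths: 20, 20 min; longest is 20.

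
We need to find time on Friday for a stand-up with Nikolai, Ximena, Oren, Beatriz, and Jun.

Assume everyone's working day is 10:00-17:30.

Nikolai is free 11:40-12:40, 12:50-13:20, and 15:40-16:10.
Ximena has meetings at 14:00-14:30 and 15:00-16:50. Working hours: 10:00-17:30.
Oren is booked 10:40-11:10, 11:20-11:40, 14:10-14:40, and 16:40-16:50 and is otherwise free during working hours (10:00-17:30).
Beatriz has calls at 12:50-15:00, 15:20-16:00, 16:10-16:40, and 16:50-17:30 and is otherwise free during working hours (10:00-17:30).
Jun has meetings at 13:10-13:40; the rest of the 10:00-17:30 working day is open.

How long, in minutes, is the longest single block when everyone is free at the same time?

60 minutes

Ximena free within 10:00–17:30: 10:00–14:00, 14:30–15:00, 16:50–17:30.
Oren free within 10:00–17:30: 10:00–10:40, 11:10–11:20, 11:40–14:10, 14:40–16:40, 16:50–17:30.
Beatriz free within 10:00–17:30: 10:00–12:50, 15:00–15:20, 16:00–16:10, 16:40–16:50.
Jun free within 10:00–17:30: 10:00–13:10, 13:40–17:30.
Nikolai ∩ Ximena: 11:40–12:40, 12:50–13:20.
Nikolai ∩ Ximena ∩ Oren: 11:40–12:40, 12:50–13:20.
Nikolai ∩ Ximena ∩ Oren ∩ Beatriz: 11:40–12:40.
Nikolai ∩ Ximena ∩ Oren ∩ Beatriz ∩ Jun: 11:40–12:40.
Single common window of 60 minutes.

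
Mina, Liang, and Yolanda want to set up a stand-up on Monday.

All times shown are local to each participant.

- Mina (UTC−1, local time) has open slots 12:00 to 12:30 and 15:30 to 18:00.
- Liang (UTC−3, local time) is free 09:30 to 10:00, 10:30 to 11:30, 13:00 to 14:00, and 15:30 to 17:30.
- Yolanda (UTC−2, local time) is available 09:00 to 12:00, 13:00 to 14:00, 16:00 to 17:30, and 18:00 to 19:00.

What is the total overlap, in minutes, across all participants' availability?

Mina → UTC: 13:00–13:30, 16:30–19:00.
Liang → UTC: 12:30–13:00, 13:30–14:30, 16:00–17:00, 18:30–20:30.
Yolanda → UTC: 11:00–14:00, 15:00–16:00, 18:00–19:30, 20:00–21:00.
Mina ∩ Liang: 16:30–17:00, 18:30–19:00.
Mina ∩ Liang ∩ Yolanda: 18:30–19:00.
Total common minutes: 30.

30 minutes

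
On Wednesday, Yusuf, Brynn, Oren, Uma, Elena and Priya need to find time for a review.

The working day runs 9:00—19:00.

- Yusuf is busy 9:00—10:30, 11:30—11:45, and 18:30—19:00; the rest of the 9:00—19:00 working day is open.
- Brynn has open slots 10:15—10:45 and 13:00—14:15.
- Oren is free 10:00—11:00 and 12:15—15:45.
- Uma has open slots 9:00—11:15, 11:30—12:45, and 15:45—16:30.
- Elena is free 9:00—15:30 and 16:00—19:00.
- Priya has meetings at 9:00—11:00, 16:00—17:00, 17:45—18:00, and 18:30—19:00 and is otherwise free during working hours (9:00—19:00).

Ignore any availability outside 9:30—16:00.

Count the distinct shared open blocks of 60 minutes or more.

0

Yusuf free within 09:00–19:00: 10:30–11:30, 11:45–18:30.
Priya free within 09:00–19:00: 11:00–16:00, 17:00–17:45, 18:00–18:30.
Yusuf ∩ Brynn: 10:30–10:45, 13:00–14:15.
Yusuf ∩ Brynn ∩ Oren: 10:30–10:45, 13:00–14:15.
Yusuf ∩ Brynn ∩ Oren ∩ Uma: 10:30–10:45.
Yusuf ∩ Brynn ∩ Oren ∩ Uma ∩ Elena: 10:30–10:45.
Yusuf ∩ Brynn ∩ Oren ∩ Uma ∩ Elena ∩ Priya: (none).
Restricted to 09:30–16:00: (none).
Windows ≥ 60 min: (none).
That's 0 windows.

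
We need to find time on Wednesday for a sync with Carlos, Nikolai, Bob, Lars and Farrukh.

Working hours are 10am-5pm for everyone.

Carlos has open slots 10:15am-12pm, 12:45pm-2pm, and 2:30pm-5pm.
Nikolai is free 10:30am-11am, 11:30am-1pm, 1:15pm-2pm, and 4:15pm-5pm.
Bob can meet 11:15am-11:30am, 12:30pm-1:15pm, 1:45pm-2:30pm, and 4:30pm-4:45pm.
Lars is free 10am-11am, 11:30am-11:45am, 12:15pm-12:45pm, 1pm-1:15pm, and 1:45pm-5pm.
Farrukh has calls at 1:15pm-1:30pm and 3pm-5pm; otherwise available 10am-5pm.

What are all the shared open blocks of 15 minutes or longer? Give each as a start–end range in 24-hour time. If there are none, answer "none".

Farrukh free within 10:00–17:00: 10:00–13:15, 13:30–15:00.
Carlos ∩ Nikolai: 10:30–11:00, 11:30–12:00, 12:45–13:00, 13:15–14:00, 16:15–17:00.
Carlos ∩ Nikolai ∩ Bob: 12:45–13:00, 13:45–14:00, 16:30–16:45.
Carlos ∩ Nikolai ∩ Bob ∩ Lars: 13:45–14:00, 16:30–16:45.
Carlos ∩ Nikolai ∩ Bob ∩ Lars ∩ Farrukh: 13:45–14:00.
Windows ≥ 15 min: 13:45–14:00.

13:45–14:00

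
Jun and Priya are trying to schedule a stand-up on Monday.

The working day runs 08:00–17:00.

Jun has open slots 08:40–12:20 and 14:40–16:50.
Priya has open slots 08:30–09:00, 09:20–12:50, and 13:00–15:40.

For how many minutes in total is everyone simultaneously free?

260 minutes

Jun ∩ Priya: 08:40–09:00, 09:20–12:20, 14:40–15:40.
Total common minutes: 20 + 180 + 60 = 260.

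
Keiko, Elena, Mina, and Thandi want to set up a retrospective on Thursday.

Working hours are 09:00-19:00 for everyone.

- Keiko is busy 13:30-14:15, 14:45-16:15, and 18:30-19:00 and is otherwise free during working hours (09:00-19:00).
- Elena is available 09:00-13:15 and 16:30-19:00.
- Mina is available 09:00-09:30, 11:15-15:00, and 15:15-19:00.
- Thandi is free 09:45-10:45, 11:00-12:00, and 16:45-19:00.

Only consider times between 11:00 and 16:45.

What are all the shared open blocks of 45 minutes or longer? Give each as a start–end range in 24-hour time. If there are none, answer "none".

11:15–12:00

Keiko free within 09:00–19:00: 09:00–13:30, 14:15–14:45, 16:15–18:30.
Keiko ∩ Elena: 09:00–13:15, 16:30–18:30.
Keiko ∩ Elena ∩ Mina: 09:00–09:30, 11:15–13:15, 16:30–18:30.
Keiko ∩ Elena ∩ Mina ∩ Thandi: 11:15–12:00, 16:45–18:30.
Restricted to 11:00–16:45: 11:15–12:00.
Windows ≥ 45 min: 11:15–12:00.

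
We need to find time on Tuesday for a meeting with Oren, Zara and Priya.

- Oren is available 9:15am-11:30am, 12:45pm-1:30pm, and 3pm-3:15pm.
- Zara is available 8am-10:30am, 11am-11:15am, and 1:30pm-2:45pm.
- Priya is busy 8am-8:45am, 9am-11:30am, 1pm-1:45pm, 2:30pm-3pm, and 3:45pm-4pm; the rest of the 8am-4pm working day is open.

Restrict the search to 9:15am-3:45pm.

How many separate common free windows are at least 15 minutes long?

Priya free within 08:00–16:00: 08:45–09:00, 11:30–13:00, 13:45–14:30, 15:00–15:45.
Oren ∩ Zara: 09:15–10:30, 11:00–11:15.
Oren ∩ Zara ∩ Priya: (none).
Restricted to 09:15–15:45: (none).
Windows ≥ 15 min: (none).
That's 0 windows.

0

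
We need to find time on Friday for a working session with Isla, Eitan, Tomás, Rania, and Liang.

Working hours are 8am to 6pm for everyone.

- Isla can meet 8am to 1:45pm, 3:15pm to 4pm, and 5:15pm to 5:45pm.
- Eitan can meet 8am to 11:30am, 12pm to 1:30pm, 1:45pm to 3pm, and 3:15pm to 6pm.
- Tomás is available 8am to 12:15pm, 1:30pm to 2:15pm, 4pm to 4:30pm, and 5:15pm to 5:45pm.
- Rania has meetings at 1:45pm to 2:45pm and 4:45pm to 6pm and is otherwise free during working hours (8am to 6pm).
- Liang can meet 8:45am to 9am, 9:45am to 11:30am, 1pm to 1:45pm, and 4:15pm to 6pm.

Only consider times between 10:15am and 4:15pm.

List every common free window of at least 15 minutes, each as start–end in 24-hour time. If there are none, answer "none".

Rania free within 08:00–18:00: 08:00–13:45, 14:45–16:45.
Isla ∩ Eitan: 08:00–11:30, 12:00–13:30, 15:15–16:00, 17:15–17:45.
Isla ∩ Eitan ∩ Tomás: 08:00–11:30, 12:00–12:15, 17:15–17:45.
Isla ∩ Eitan ∩ Tomás ∩ Rania: 08:00–11:30, 12:00–12:15.
Isla ∩ Eitan ∩ Tomás ∩ Rania ∩ Liang: 08:45–09:00, 09:45–11:30.
Restricted to 10:15–16:15: 10:15–11:30.
Windows ≥ 15 min: 10:15–11:30.

10:15–11:30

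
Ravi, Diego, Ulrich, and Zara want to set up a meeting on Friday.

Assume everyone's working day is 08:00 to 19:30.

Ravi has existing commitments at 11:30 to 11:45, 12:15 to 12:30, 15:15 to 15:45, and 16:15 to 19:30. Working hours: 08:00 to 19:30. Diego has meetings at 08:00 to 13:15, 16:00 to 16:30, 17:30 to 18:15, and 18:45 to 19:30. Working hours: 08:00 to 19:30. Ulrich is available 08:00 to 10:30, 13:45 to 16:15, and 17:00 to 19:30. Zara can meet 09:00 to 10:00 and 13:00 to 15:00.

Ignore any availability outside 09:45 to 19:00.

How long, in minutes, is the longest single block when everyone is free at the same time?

75 minutes

Ravi free within 08:00–19:30: 08:00–11:30, 11:45–12:15, 12:30–15:15, 15:45–16:15.
Diego free within 08:00–19:30: 13:15–16:00, 16:30–17:30, 18:15–18:45.
Ravi ∩ Diego: 13:15–15:15, 15:45–16:00.
Ravi ∩ Diego ∩ Ulrich: 13:45–15:15, 15:45–16:00.
Ravi ∩ Diego ∩ Ulrich ∩ Zara: 13:45–15:00.
Restricted to 09:45–19:00: 13:45–15:00.
Single common window of 75 minutes.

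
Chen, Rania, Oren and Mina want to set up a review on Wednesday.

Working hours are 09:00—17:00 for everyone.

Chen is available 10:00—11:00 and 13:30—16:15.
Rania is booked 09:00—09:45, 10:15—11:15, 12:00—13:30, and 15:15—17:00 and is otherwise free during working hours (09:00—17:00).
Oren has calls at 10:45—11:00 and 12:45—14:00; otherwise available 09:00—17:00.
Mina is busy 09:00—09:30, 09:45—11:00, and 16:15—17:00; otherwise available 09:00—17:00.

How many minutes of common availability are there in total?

Rania free within 09:00–17:00: 09:45–10:15, 11:15–12:00, 13:30–15:15.
Oren free within 09:00–17:00: 09:00–10:45, 11:00–12:45, 14:00–17:00.
Mina free within 09:00–17:00: 09:30–09:45, 11:00–16:15.
Chen ∩ Rania: 10:00–10:15, 13:30–15:15.
Chen ∩ Rania ∩ Oren: 10:00–10:15, 14:00–15:15.
Chen ∩ Rania ∩ Oren ∩ Mina: 14:00–15:15.
Total common minutes: 75.

75 minutes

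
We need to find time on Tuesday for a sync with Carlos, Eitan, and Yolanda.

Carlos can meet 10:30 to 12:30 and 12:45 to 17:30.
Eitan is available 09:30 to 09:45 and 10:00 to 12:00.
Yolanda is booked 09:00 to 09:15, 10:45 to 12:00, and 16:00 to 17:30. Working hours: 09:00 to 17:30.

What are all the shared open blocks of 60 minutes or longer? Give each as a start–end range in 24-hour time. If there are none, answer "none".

Yolanda free within 09:00–17:30: 09:15–10:45, 12:00–16:00.
Carlos ∩ Eitan: 10:30–12:00.
Carlos ∩ Eitan ∩ Yolanda: 10:30–10:45.
Windows ≥ 60 min: (none).

none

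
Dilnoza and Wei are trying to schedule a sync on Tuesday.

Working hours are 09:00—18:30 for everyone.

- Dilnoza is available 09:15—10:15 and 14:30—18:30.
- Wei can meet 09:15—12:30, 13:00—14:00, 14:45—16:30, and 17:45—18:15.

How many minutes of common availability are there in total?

195 minutes

Dilnoza ∩ Wei: 09:15–10:15, 14:45–16:30, 17:45–18:15.
Total common minutes: 60 + 105 + 30 = 195.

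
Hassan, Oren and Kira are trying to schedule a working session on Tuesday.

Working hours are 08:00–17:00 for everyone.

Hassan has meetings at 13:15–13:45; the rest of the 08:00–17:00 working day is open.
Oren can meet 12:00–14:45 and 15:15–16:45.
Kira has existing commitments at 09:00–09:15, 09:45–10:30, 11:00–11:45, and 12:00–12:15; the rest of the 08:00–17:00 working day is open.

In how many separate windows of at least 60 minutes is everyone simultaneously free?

3

Hassan free within 08:00–17:00: 08:00–13:15, 13:45–17:00.
Kira free within 08:00–17:00: 08:00–09:00, 09:15–09:45, 10:30–11:00, 11:45–12:00, 12:15–17:00.
Hassan ∩ Oren: 12:00–13:15, 13:45–14:45, 15:15–16:45.
Hassan ∩ Oren ∩ Kira: 12:15–13:15, 13:45–14:45, 15:15–16:45.
Windows ≥ 60 min: 12:15–13:15, 13:45–14:45, 15:15–16:45.
That's 3 windows.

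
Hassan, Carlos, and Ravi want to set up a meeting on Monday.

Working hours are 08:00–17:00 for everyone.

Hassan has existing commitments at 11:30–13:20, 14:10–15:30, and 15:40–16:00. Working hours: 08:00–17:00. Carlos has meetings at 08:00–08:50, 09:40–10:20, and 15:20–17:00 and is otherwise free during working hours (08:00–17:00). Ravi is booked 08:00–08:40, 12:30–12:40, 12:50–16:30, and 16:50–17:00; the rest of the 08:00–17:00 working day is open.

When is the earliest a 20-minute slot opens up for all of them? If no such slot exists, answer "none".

08:50

Hassan free within 08:00–17:00: 08:00–11:30, 13:20–14:10, 15:30–15:40, 16:00–17:00.
Carlos free within 08:00–17:00: 08:50–09:40, 10:20–15:20.
Ravi free within 08:00–17:00: 08:40–12:30, 12:40–12:50, 16:30–16:50.
Hassan ∩ Carlos: 08:50–09:40, 10:20–11:30, 13:20–14:10.
Hassan ∩ Carlos ∩ Ravi: 08:50–09:40, 10:20–11:30.
Windows ≥ 20 min: 08:50–09:40, 10:20–11:30.
Earliest such window starts at 08:50.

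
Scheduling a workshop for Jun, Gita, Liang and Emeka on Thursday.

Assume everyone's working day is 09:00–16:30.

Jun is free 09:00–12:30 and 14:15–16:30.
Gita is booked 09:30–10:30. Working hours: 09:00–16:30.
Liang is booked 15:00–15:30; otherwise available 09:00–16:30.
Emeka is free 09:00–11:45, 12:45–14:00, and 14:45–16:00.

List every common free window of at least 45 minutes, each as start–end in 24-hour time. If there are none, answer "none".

10:30–11:45

Gita free within 09:00–16:30: 09:00–09:30, 10:30–16:30.
Liang free within 09:00–16:30: 09:00–15:00, 15:30–16:30.
Jun ∩ Gita: 09:00–09:30, 10:30–12:30, 14:15–16:30.
Jun ∩ Gita ∩ Liang: 09:00–09:30, 10:30–12:30, 14:15–15:00, 15:30–16:30.
Jun ∩ Gita ∩ Liang ∩ Emeka: 09:00–09:30, 10:30–11:45, 14:45–15:00, 15:30–16:00.
Windows ≥ 45 min: 10:30–11:45.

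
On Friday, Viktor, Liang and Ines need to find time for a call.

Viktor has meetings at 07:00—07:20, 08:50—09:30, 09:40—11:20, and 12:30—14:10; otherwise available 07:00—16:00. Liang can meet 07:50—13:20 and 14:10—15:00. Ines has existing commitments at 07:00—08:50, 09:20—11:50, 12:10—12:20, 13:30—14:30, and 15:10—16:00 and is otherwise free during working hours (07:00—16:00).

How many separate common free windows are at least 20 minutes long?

Viktor free within 07:00–16:00: 07:20–08:50, 09:30–09:40, 11:20–12:30, 14:10–16:00.
Ines free within 07:00–16:00: 08:50–09:20, 11:50–12:10, 12:20–13:30, 14:30–15:10.
Viktor ∩ Liang: 07:50–08:50, 09:30–09:40, 11:20–12:30, 14:10–15:00.
Viktor ∩ Liang ∩ Ines: 11:50–12:10, 12:20–12:30, 14:30–15:00.
Windows ≥ 20 min: 11:50–12:10, 14:30–15:00.
That's 2 windows.

2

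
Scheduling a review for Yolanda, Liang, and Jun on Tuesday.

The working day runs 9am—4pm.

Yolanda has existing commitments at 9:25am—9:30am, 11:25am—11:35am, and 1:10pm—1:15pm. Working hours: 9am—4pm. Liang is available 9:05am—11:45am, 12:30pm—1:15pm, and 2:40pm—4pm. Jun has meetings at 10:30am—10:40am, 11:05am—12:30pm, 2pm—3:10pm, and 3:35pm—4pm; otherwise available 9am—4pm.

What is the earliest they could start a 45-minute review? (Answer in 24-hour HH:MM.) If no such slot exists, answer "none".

09:30

Yolanda free within 09:00–16:00: 09:00–09:25, 09:30–11:25, 11:35–13:10, 13:15–16:00.
Jun free within 09:00–16:00: 09:00–10:30, 10:40–11:05, 12:30–14:00, 15:10–15:35.
Yolanda ∩ Liang: 09:05–09:25, 09:30–11:25, 11:35–11:45, 12:30–13:10, 14:40–16:00.
Yolanda ∩ Liang ∩ Jun: 09:05–09:25, 09:30–10:30, 10:40–11:05, 12:30–13:10, 15:10–15:35.
Windows ≥ 45 min: 09:30–10:30.
Earliest such window starts at 09:30.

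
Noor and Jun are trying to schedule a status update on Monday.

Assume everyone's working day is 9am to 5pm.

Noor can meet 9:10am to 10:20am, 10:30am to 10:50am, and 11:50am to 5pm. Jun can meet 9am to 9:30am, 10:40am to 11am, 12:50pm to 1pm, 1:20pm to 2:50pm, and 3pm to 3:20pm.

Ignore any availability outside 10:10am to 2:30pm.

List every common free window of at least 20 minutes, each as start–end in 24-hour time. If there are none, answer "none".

13:20–14:30

Noor ∩ Jun: 09:10–09:30, 10:40–10:50, 12:50–13:00, 13:20–14:50, 15:00–15:20.
Restricted to 10:10–14:30: 10:40–10:50, 12:50–13:00, 13:20–14:30.
Windows ≥ 20 min: 13:20–14:30.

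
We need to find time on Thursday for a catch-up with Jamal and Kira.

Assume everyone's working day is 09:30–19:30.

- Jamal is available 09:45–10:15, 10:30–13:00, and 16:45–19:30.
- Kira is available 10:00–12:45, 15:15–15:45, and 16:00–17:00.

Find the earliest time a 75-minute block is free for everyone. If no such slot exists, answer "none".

Jamal ∩ Kira: 10:00–10:15, 10:30–12:45, 16:45–17:00.
Windows ≥ 75 min: 10:30–12:45.
Earliest such window starts at 10:30.

10:30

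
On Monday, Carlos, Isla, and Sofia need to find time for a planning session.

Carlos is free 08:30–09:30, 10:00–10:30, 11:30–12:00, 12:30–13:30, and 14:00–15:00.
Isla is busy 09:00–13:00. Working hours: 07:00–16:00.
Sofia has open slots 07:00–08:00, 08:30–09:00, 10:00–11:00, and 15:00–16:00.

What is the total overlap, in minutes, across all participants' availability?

30 minutes

Isla free within 07:00–16:00: 07:00–09:00, 13:00–16:00.
Carlos ∩ Isla: 08:30–09:00, 13:00–13:30, 14:00–15:00.
Carlos ∩ Isla ∩ Sofia: 08:30–09:00.
Total common minutes: 30.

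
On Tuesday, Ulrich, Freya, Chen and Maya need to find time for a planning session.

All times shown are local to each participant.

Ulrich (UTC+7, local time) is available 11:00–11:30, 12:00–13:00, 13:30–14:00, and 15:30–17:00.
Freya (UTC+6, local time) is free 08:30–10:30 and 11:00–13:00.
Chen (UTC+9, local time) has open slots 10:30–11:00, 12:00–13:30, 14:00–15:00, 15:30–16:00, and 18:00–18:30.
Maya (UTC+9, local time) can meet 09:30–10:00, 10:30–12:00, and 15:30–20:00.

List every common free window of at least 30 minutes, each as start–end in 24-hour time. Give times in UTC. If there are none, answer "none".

06:30–07:00

Ulrich → UTC: 04:00–04:30, 05:00–06:00, 06:30–07:00, 08:30–10:00.
Freya → UTC: 02:30–04:30, 05:00–07:00.
Chen → UTC: 01:30–02:00, 03:00–04:30, 05:00–06:00, 06:30–07:00, 09:00–09:30.
Maya → UTC: 00:30–01:00, 01:30–03:00, 06:30–11:00.
Ulrich ∩ Freya: 04:00–04:30, 05:00–06:00, 06:30–07:00.
Ulrich ∩ Freya ∩ Chen: 04:00–04:30, 05:00–06:00, 06:30–07:00.
Ulrich ∩ Freya ∩ Chen ∩ Maya: 06:30–07:00.
Windows ≥ 30 min: 06:30–07:00.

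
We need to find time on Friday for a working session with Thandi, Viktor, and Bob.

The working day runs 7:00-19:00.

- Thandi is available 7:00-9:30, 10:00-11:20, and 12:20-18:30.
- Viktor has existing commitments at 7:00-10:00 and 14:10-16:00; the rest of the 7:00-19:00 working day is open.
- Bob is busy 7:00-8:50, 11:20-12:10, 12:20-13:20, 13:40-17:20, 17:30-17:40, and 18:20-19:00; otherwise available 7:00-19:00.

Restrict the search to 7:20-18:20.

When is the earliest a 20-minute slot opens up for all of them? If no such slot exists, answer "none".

10:00

Viktor free within 07:00–19:00: 10:00–14:10, 16:00–19:00.
Bob free within 07:00–19:00: 08:50–11:20, 12:10–12:20, 13:20–13:40, 17:20–17:30, 17:40–18:20.
Thandi ∩ Viktor: 10:00–11:20, 12:20–14:10, 16:00–18:30.
Thandi ∩ Viktor ∩ Bob: 10:00–11:20, 13:20–13:40, 17:20–17:30, 17:40–18:20.
Restricted to 07:20–18:20: 10:00–11:20, 13:20–13:40, 17:20–17:30, 17:40–18:20.
Windows ≥ 20 min: 10:00–11:20, 13:20–13:40, 17:40–18:20.
Earliest such window starts at 10:00.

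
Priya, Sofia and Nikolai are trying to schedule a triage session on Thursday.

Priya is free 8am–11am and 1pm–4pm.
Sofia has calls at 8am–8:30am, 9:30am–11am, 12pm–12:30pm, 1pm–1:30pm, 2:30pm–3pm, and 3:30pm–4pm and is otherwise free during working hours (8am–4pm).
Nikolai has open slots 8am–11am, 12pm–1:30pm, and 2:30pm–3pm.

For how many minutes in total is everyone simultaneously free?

60 minutes

Sofia free within 08:00–16:00: 08:30–09:30, 11:00–12:00, 12:30–13:00, 13:30–14:30, 15:00–15:30.
Priya ∩ Sofia: 08:30–09:30, 13:30–14:30, 15:00–15:30.
Priya ∩ Sofia ∩ Nikolai: 08:30–09:30.
Total common minutes: 60.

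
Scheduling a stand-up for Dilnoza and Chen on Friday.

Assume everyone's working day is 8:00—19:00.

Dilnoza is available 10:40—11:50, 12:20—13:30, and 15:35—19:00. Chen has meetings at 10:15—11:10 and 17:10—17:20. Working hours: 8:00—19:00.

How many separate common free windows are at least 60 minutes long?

Chen free within 08:00–19:00: 08:00–10:15, 11:10–17:10, 17:20–19:00.
Dilnoza ∩ Chen: 11:10–11:50, 12:20–13:30, 15:35–17:10, 17:20–19:00.
Windows ≥ 60 min: 12:20–13:30, 15:35–17:10, 17:20–19:00.
That's 3 windows.

3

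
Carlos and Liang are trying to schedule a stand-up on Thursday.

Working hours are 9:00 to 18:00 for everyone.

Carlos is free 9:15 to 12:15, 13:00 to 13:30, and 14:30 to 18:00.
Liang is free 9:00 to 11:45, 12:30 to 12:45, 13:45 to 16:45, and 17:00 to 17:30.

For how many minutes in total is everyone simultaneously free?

Carlos ∩ Liang: 09:15–11:45, 14:30–16:45, 17:00–17:30.
Total common minutes: 150 + 135 + 30 = 315.

315 minutes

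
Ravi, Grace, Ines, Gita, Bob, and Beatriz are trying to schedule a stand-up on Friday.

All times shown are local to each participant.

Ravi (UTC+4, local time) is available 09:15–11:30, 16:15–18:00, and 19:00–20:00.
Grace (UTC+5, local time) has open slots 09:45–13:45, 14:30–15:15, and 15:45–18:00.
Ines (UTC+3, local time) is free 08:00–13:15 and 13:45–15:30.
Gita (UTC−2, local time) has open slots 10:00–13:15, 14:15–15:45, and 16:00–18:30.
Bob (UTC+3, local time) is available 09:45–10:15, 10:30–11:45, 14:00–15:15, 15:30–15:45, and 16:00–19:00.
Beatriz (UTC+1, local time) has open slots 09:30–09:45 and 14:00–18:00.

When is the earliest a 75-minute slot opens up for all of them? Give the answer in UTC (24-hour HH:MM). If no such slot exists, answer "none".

Ravi → UTC: 05:15–07:30, 12:15–14:00, 15:00–16:00.
Grace → UTC: 04:45–08:45, 09:30–10:15, 10:45–13:00.
Ines → UTC: 05:00–10:15, 10:45–12:30.
Gita → UTC: 12:00–15:15, 16:15–17:45, 18:00–20:30.
Bob → UTC: 06:45–07:15, 07:30–08:45, 11:00–12:15, 12:30–12:45, 13:00–16:00.
Beatriz → UTC: 08:30–08:45, 13:00–17:00.
Ravi ∩ Grace: 05:15–07:30, 12:15–13:00.
Ravi ∩ Grace ∩ Ines: 05:15–07:30, 12:15–12:30.
Ravi ∩ Grace ∩ Ines ∩ Gita: 12:15–12:30.
Ravi ∩ Grace ∩ Ines ∩ Gita ∩ Bob: (none).
Ravi ∩ Grace ∩ Ines ∩ Gita ∩ Bob ∩ Beatriz: (none).
Windows ≥ 75 min: (none).

none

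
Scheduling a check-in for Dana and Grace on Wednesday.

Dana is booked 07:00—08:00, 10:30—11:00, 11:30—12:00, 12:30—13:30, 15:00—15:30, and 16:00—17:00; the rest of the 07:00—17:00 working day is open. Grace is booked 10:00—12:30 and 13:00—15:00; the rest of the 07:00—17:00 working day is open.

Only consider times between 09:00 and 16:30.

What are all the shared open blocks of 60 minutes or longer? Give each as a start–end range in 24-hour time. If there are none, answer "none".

Dana free within 07:00–17:00: 08:00–10:30, 11:00–11:30, 12:00–12:30, 13:30–15:00, 15:30–16:00.
Grace free within 07:00–17:00: 07:00–10:00, 12:30–13:00, 15:00–17:00.
Dana ∩ Grace: 08:00–10:00, 15:30–16:00.
Restricted to 09:00–16:30: 09:00–10:00, 15:30–16:00.
Windows ≥ 60 min: 09:00–10:00.

09:00–10:00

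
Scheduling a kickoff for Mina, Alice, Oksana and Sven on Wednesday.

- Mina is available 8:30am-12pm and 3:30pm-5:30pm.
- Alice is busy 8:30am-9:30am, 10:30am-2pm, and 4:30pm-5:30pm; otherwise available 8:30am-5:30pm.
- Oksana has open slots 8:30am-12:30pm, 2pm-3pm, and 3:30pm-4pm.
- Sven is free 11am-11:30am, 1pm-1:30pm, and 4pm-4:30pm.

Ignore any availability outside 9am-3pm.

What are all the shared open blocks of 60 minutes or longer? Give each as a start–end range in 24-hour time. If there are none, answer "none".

none

Alice free within 08:30–17:30: 09:30–10:30, 14:00–16:30.
Mina ∩ Alice: 09:30–10:30, 15:30–16:30.
Mina ∩ Alice ∩ Oksana: 09:30–10:30, 15:30–16:00.
Mina ∩ Alice ∩ Oksana ∩ Sven: (none).
Restricted to 09:00–15:00: (none).
Windows ≥ 60 min: (none).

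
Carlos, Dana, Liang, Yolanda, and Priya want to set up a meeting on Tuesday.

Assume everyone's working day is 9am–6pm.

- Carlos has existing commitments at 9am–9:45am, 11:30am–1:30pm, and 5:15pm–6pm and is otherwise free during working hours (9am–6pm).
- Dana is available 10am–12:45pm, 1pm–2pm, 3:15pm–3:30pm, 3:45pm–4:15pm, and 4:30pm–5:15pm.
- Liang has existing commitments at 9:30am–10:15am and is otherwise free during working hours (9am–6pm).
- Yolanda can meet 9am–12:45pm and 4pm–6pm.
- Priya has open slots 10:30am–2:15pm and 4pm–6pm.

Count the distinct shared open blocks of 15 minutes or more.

3

Carlos free within 09:00–18:00: 09:45–11:30, 13:30–17:15.
Liang free within 09:00–18:00: 09:00–09:30, 10:15–18:00.
Carlos ∩ Dana: 10:00–11:30, 13:30–14:00, 15:15–15:30, 15:45–16:15, 16:30–17:15.
Carlos ∩ Dana ∩ Liang: 10:15–11:30, 13:30–14:00, 15:15–15:30, 15:45–16:15, 16:30–17:15.
Carlos ∩ Dana ∩ Liang ∩ Yolanda: 10:15–11:30, 16:00–16:15, 16:30–17:15.
Carlos ∩ Dana ∩ Liang ∩ Yolanda ∩ Priya: 10:30–11:30, 16:00–16:15, 16:30–17:15.
Windows ≥ 15 min: 10:30–11:30, 16:00–16:15, 16:30–17:15.
That's 3 windows.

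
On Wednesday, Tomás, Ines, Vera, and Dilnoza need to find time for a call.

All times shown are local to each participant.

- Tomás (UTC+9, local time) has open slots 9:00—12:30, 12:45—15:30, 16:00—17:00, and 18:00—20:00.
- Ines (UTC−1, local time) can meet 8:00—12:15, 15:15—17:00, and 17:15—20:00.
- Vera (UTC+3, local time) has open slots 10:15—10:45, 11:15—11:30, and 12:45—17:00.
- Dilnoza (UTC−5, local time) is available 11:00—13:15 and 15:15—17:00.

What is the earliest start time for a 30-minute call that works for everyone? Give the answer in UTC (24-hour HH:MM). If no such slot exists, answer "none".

none

Tomás → UTC: 00:00–03:30, 03:45–06:30, 07:00–08:00, 09:00–11:00.
Ines → UTC: 09:00–13:15, 16:15–18:00, 18:15–21:00.
Vera → UTC: 07:15–07:45, 08:15–08:30, 09:45–14:00.
Dilnoza → UTC: 16:00–18:15, 20:15–22:00.
Tomás ∩ Ines: 09:00–11:00.
Tomás ∩ Ines ∩ Vera: 09:45–11:00.
Tomás ∩ Ines ∩ Vera ∩ Dilnoza: (none).
Windows ≥ 30 min: (none).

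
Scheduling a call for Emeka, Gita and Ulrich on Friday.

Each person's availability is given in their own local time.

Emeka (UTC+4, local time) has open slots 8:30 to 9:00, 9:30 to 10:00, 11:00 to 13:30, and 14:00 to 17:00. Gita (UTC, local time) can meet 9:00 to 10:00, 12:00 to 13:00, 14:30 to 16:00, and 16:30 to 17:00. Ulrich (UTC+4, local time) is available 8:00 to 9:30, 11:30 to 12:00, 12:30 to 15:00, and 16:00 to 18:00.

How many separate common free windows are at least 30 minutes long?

2

Emeka → UTC: 04:30–05:00, 05:30–06:00, 07:00–09:30, 10:00–13:00.
Gita → UTC: 09:00–10:00, 12:00–13:00, 14:30–16:00, 16:30–17:00.
Ulrich → UTC: 04:00–05:30, 07:30–08:00, 08:30–11:00, 12:00–14:00.
Emeka ∩ Gita: 09:00–09:30, 12:00–13:00.
Emeka ∩ Gita ∩ Ulrich: 09:00–09:30, 12:00–13:00.
Windows ≥ 30 min: 09:00–09:30, 12:00–13:00.
That's 2 windows.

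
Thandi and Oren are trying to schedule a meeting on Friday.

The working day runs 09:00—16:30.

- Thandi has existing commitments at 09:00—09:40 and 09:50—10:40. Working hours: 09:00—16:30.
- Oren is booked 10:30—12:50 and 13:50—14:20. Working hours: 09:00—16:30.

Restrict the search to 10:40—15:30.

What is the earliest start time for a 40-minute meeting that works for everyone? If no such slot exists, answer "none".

12:50

Thandi free within 09:00–16:30: 09:40–09:50, 10:40–16:30.
Oren free within 09:00–16:30: 09:00–10:30, 12:50–13:50, 14:20–16:30.
Thandi ∩ Oren: 09:40–09:50, 12:50–13:50, 14:20–16:30.
Restricted to 10:40–15:30: 12:50–13:50, 14:20–15:30.
Windows ≥ 40 min: 12:50–13:50, 14:20–15:30.
Earliest such window starts at 12:50.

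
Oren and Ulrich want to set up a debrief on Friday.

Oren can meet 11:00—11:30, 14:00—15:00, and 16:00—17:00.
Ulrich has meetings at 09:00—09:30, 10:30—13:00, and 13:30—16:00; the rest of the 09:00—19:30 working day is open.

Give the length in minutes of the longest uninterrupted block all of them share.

60 minutes

Ulrich free within 09:00–19:30: 09:30–10:30, 13:00–13:30, 16:00–19:30.
Oren ∩ Ulrich: 16:00–17:00.
Single common window of 60 minutes.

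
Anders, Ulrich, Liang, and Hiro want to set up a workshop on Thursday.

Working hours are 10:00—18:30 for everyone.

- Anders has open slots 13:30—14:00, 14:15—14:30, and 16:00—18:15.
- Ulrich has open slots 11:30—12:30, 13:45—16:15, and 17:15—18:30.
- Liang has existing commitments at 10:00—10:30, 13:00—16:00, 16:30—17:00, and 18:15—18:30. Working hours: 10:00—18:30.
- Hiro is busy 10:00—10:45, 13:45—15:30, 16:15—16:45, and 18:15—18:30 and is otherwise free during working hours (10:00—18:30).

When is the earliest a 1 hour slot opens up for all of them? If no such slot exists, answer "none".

Liang free within 10:00–18:30: 10:30–13:00, 16:00–16:30, 17:00–18:15.
Hiro free within 10:00–18:30: 10:45–13:45, 15:30–16:15, 16:45–18:15.
Anders ∩ Ulrich: 13:45–14:00, 14:15–14:30, 16:00–16:15, 17:15–18:15.
Anders ∩ Ulrich ∩ Liang: 16:00–16:15, 17:15–18:15.
Anders ∩ Ulrich ∩ Liang ∩ Hiro: 16:00–16:15, 17:15–18:15.
Windows ≥ 60 min: 17:15–18:15.
Earliest such window starts at 17:15.

17:15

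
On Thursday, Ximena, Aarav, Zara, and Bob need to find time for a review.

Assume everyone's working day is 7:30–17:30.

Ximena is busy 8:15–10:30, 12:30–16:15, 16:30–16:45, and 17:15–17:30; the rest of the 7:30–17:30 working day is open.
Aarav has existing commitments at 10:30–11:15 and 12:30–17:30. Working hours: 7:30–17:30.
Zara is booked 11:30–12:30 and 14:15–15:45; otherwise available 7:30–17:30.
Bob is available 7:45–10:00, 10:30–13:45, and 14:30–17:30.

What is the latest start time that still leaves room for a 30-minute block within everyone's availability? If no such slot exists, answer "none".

Ximena free within 07:30–17:30: 07:30–08:15, 10:30–12:30, 16:15–16:30, 16:45–17:15.
Aarav free within 07:30–17:30: 07:30–10:30, 11:15–12:30.
Zara free within 07:30–17:30: 07:30–11:30, 12:30–14:15, 15:45–17:30.
Ximena ∩ Aarav: 07:30–08:15, 11:15–12:30.
Ximena ∩ Aarav ∩ Zara: 07:30–08:15, 11:15–11:30.
Ximena ∩ Aarav ∩ Zara ∩ Bob: 07:45–08:15, 11:15–11:30.
Windows ≥ 30 min: 07:45–08:15.
Latest start in the last window 07:45–08:15 is 08:15 − 30 min = 07:45.

07:45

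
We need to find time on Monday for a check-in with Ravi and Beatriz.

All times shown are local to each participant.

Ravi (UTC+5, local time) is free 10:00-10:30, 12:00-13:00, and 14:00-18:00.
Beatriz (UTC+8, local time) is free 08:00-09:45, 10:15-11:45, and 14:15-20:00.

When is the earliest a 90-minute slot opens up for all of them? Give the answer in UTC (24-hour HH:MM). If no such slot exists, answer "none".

Ravi → UTC: 05:00–05:30, 07:00–08:00, 09:00–13:00.
Beatriz → UTC: 00:00–01:45, 02:15–03:45, 06:15–12:00.
Ravi ∩ Beatriz: 07:00–08:00, 09:00–12:00.
Windows ≥ 90 min: 09:00–12:00.
Earliest such window starts at 09:00.

09:00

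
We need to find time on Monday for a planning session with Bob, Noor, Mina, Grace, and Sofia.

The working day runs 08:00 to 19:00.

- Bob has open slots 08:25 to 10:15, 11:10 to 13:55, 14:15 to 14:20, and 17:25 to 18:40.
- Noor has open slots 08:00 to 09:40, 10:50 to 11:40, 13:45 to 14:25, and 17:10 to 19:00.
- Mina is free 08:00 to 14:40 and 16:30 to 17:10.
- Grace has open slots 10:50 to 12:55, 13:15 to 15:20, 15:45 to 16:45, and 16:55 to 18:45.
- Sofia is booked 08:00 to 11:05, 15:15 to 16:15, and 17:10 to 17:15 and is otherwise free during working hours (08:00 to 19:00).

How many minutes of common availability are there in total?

Sofia free within 08:00–19:00: 11:05–15:15, 16:15–17:10, 17:15–19:00.
Bob ∩ Noor: 08:25–09:40, 11:10–11:40, 13:45–13:55, 14:15–14:20, 17:25–18:40.
Bob ∩ Noor ∩ Mina: 08:25–09:40, 11:10–11:40, 13:45–13:55, 14:15–14:20.
Bob ∩ Noor ∩ Mina ∩ Grace: 11:10–11:40, 13:45–13:55, 14:15–14:20.
Bob ∩ Noor ∩ Mina ∩ Grace ∩ Sofia: 11:10–11:40, 13:45–13:55, 14:15–14:20.
Total common minutes: 30 + 10 + 5 = 45.

45 minutes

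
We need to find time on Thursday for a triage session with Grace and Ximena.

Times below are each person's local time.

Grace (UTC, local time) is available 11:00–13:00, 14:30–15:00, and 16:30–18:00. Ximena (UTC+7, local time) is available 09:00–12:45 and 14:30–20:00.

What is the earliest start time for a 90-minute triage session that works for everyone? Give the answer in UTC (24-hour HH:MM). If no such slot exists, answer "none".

11:00

Grace → UTC: 11:00–13:00, 14:30–15:00, 16:30–18:00.
Ximena → UTC: 02:00–05:45, 07:30–13:00.
Grace ∩ Ximena: 11:00–13:00.
Windows ≥ 90 min: 11:00–13:00.
Earliest such window starts at 11:00.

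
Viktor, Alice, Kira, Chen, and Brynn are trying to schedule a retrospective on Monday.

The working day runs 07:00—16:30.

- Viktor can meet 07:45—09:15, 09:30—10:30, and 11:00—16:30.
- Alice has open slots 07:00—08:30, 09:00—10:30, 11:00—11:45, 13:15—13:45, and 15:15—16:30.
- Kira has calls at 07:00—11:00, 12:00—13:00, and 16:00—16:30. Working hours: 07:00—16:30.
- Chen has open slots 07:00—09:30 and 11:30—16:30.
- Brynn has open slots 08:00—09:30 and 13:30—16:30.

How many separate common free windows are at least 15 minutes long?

Kira free within 07:00–16:30: 11:00–12:00, 13:00–16:00.
Viktor ∩ Alice: 07:45–08:30, 09:00–09:15, 09:30–10:30, 11:00–11:45, 13:15–13:45, 15:15–16:30.
Viktor ∩ Alice ∩ Kira: 11:00–11:45, 13:15–13:45, 15:15–16:00.
Viktor ∩ Alice ∩ Kira ∩ Chen: 11:30–11:45, 13:15–13:45, 15:15–16:00.
Viktor ∩ Alice ∩ Kira ∩ Chen ∩ Brynn: 13:30–13:45, 15:15–16:00.
Windows ≥ 15 min: 13:30–13:45, 15:15–16:00.
That's 2 windows.

2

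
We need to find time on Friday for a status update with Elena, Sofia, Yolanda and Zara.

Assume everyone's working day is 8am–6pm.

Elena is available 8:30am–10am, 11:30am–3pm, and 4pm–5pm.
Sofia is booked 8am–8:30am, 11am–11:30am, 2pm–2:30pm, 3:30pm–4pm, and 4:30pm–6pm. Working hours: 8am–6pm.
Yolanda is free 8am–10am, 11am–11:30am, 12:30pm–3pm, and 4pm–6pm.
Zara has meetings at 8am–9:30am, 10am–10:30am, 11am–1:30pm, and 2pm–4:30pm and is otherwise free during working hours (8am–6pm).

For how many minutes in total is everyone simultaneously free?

Sofia free within 08:00–18:00: 08:30–11:00, 11:30–14:00, 14:30–15:30, 16:00–16:30.
Zara free within 08:00–18:00: 09:30–10:00, 10:30–11:00, 13:30–14:00, 16:30–18:00.
Elena ∩ Sofia: 08:30–10:00, 11:30–14:00, 14:30–15:00, 16:00–16:30.
Elena ∩ Sofia ∩ Yolanda: 08:30–10:00, 12:30–14:00, 14:30–15:00, 16:00–16:30.
Elena ∩ Sofia ∩ Yolanda ∩ Zara: 09:30–10:00, 13:30–14:00.
Total common minutes: 30 + 30 = 60.

60 minutes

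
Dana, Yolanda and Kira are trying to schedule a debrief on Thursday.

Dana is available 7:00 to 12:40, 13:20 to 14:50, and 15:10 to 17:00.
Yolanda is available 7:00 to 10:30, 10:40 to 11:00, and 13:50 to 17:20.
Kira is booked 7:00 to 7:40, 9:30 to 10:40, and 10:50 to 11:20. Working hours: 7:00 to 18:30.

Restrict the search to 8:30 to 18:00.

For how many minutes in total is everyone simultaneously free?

240 minutes

Kira free within 07:00–18:30: 07:40–09:30, 10:40–10:50, 11:20–18:30.
Dana ∩ Yolanda: 07:00–10:30, 10:40–11:00, 13:50–14:50, 15:10–17:00.
Dana ∩ Yolanda ∩ Kira: 07:40–09:30, 10:40–10:50, 13:50–14:50, 15:10–17:00.
Restricted to 08:30–18:00: 08:30–09:30, 10:40–10:50, 13:50–14:50, 15:10–17:00.
Total common minutes: 60 + 10 + 60 + 110 = 240.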